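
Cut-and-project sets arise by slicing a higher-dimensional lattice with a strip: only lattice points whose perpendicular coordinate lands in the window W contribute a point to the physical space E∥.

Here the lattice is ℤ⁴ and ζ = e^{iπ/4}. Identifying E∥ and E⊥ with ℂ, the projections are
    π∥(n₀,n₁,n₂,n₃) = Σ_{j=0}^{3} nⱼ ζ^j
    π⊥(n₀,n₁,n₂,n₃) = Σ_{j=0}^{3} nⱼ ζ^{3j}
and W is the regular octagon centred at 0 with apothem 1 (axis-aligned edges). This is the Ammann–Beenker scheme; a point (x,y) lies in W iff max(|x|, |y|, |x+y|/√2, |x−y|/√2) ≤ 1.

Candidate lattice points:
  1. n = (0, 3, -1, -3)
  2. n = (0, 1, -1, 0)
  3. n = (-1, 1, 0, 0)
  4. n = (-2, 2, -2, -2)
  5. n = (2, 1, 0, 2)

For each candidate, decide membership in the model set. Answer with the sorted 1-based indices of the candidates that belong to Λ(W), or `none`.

none

Internal map: ζ^{3j} for j=0..3 gives (1,0), (−√2/2,√2/2), (0,−1), (√2/2,√2/2).
candidate 1: n = (0, 3, -1, -3) → π⊥ ≈ (-4.242641, +1.000000); max(|x|,|y|,|x±y|/√2) = 4.242641 > 1 ⇒ ∉ W
candidate 2: n = (0, 1, -1, 0) → π⊥ ≈ (-0.707107, +1.707107); max(|x|,|y|,|x±y|/√2) = 1.707107 > 1 ⇒ ∉ W
candidate 3: n = (-1, 1, 0, 0) → π⊥ ≈ (-1.707107, +0.707107); max(|x|,|y|,|x±y|/√2) = 1.707107 > 1 ⇒ ∉ W
candidate 4: n = (-2, 2, -2, -2) → π⊥ ≈ (-4.828427, +2.000000); max(|x|,|y|,|x±y|/√2) = 4.828427 > 1 ⇒ ∉ W
candidate 5: n = (2, 1, 0, 2) → π⊥ ≈ (+2.707107, +2.121320); max(|x|,|y|,|x±y|/√2) = 3.414214 > 1 ⇒ ∉ W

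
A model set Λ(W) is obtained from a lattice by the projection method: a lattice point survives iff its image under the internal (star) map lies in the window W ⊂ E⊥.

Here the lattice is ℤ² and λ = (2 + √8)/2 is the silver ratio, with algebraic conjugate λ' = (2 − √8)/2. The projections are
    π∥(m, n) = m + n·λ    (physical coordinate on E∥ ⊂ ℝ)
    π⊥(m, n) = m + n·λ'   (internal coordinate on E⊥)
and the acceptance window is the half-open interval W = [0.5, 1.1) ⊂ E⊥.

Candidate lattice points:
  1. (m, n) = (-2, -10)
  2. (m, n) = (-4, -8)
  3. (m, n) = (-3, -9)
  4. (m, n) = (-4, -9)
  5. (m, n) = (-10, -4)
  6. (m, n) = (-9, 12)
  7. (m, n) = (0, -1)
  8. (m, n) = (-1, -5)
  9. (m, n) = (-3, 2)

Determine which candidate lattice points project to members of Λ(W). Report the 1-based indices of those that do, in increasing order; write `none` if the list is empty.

Compute λ' = (2−√8)/2 = -0.414214, so π⊥(m,n) = m -0.414214·n.
#1 (-2,-10): internal coord -2 + (-10)·λ' = +2.142136; +2.142136 ∉ [0.5, 1.1) → out
#2 (-4,-8): internal coord -4 + (-8)·λ' = -0.686292; -0.686292 ∉ [0.5, 1.1) → out
#3 (-3,-9): internal coord -3 + (-9)·λ' = +0.727922; +0.727922 ∈ [0.5, 1.1) → IN Λ
#4 (-4,-9): internal coord -4 + (-9)·λ' = -0.272078; -0.272078 ∉ [0.5, 1.1) → out
#5 (-10,-4): internal coord -10 + (-4)·λ' = -8.343146; -8.343146 ∉ [0.5, 1.1) → out
#6 (-9,12): internal coord -9 + (12)·λ' = -13.970563; -13.970563 ∉ [0.5, 1.1) → out
#7 (0,-1): internal coord 0 + (-1)·λ' = +0.414214; +0.414214 ∉ [0.5, 1.1) → out
#8 (-1,-5): internal coord -1 + (-5)·λ' = +1.071068; +1.071068 ∈ [0.5, 1.1) → IN Λ
#9 (-3,2): internal coord -3 + (2)·λ' = -3.828427; -3.828427 ∉ [0.5, 1.1) → out

3, 8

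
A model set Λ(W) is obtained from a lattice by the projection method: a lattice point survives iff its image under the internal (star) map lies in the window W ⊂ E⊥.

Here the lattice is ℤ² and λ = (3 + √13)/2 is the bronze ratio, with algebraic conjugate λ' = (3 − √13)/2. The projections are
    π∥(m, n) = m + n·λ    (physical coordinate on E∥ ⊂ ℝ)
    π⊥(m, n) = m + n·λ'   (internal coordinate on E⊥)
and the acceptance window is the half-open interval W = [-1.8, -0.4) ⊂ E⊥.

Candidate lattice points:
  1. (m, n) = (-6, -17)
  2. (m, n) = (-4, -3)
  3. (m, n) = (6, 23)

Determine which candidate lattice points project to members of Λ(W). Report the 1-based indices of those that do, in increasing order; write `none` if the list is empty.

1, 3

Compute λ' = (3−√13)/2 = -0.30278, so π⊥(m,n) = m -0.30278·n.
[1] lift (-6,-17): star map gives -0.85281; window check -1.8 ≤ -0.85281 < -0.4 is true → IN Λ
[2] lift (-4,-3): star map gives -3.09167; window check -1.8 ≤ -3.09167 < -0.4 is false → out
[3] lift (6,23): star map gives -0.96384; window check -1.8 ≤ -0.96384 < -0.4 is true → IN Λ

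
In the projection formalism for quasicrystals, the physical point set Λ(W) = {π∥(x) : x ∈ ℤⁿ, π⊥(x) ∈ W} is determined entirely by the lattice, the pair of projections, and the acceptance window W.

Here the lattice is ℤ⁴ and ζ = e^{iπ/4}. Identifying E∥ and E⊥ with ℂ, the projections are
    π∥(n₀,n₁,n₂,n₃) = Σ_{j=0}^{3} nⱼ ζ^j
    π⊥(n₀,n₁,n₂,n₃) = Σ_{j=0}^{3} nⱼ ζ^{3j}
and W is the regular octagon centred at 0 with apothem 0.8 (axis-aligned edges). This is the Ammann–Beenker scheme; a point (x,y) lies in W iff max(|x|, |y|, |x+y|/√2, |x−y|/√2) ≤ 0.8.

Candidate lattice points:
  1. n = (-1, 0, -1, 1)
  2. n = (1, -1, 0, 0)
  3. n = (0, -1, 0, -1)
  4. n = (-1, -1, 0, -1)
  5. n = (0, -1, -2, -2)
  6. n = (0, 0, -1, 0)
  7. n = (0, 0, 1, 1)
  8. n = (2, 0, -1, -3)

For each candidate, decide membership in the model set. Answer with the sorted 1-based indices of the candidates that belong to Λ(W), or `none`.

π⊥(n) = n₀ + n₁ζ³ + n₂ζ⁶ + n₃ζ⁹ where ζ = e^{iπ/4}.
#1 (-1, 0, -1, 1): internal (-0.292893, 1.707107); octagon support 1.707107 vs apothem 0.8 → ∉ W
#2 (1, -1, 0, 0): internal (1.707107, -0.707107); octagon support 1.707107 vs apothem 0.8 → ∉ W
#3 (0, -1, 0, -1): internal (0.000000, -1.414214); octagon support 1.414214 vs apothem 0.8 → ∉ W
#4 (-1, -1, 0, -1): internal (-1.000000, -1.414214); octagon support 1.707107 vs apothem 0.8 → ∉ W
#5 (0, -1, -2, -2): internal (-0.707107, -0.121320); octagon support 0.707107 vs apothem 0.8 → ∈ W
#6 (0, 0, -1, 0): internal (0.000000, 1.000000); octagon support 1.000000 vs apothem 0.8 → ∉ W
#7 (0, 0, 1, 1): internal (0.707107, -0.292893); octagon support 0.707107 vs apothem 0.8 → ∈ W
#8 (2, 0, -1, -3): internal (-0.121320, -1.121320); octagon support 1.121320 vs apothem 0.8 → ∉ W

5, 7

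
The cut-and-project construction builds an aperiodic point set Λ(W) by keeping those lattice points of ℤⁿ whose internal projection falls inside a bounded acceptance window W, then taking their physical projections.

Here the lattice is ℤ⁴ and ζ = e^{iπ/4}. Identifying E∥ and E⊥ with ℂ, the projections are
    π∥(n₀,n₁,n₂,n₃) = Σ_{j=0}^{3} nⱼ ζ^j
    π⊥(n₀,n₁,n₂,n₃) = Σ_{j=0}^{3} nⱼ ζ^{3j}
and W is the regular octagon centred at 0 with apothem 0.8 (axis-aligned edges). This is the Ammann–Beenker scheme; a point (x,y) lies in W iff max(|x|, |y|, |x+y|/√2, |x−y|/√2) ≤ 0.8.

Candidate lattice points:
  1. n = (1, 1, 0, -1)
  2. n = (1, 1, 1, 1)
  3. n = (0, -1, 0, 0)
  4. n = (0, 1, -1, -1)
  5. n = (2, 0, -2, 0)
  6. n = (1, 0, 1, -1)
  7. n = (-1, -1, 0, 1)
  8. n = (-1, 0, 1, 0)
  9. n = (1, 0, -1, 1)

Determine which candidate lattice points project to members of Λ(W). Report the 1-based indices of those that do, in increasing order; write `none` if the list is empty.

1, 7

Internal map: ζ^{3j} for j=0..3 gives (1,0), (−√2/2,√2/2), (0,−1), (√2/2,√2/2).
#1 (1, 1, 0, -1): internal (-0.41421, 0.00000); octagon support 0.41421 vs apothem 0.8 → ∈ W
#2 (1, 1, 1, 1): internal (1.00000, 0.41421); octagon support 1.00000 vs apothem 0.8 → ∉ W
#3 (0, -1, 0, 0): internal (0.70711, -0.70711); octagon support 1.00000 vs apothem 0.8 → ∉ W
#4 (0, 1, -1, -1): internal (-1.41421, 1.00000); octagon support 1.70711 vs apothem 0.8 → ∉ W
#5 (2, 0, -2, 0): internal (2.00000, 2.00000); octagon support 2.82843 vs apothem 0.8 → ∉ W
#6 (1, 0, 1, -1): internal (0.29289, -1.70711); octagon support 1.70711 vs apothem 0.8 → ∉ W
#7 (-1, -1, 0, 1): internal (0.41421, 0.00000); octagon support 0.41421 vs apothem 0.8 → ∈ W
#8 (-1, 0, 1, 0): internal (-1.00000, -1.00000); octagon support 1.41421 vs apothem 0.8 → ∉ W
#9 (1, 0, -1, 1): internal (1.70711, 1.70711); octagon support 2.41421 vs apothem 0.8 → ∉ W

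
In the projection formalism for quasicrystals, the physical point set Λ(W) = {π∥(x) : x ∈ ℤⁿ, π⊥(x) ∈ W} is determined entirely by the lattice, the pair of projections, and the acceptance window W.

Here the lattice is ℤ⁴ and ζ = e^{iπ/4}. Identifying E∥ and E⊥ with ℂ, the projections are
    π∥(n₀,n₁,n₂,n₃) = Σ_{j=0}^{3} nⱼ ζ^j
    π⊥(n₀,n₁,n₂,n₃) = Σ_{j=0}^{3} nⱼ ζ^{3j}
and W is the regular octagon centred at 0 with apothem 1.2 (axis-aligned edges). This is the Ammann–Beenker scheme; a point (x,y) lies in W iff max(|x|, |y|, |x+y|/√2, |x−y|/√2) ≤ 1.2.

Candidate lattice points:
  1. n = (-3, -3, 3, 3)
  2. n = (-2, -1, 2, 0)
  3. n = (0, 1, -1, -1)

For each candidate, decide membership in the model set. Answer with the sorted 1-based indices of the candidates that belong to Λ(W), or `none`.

π⊥(n) = n₀ + n₁ζ³ + n₂ζ⁶ + n₃ζ⁹ where ζ = e^{iπ/4}.
#1 (-3, -3, 3, 3): internal (1.2426, -3.0000); octagon support 3.0000 vs apothem 1.2 → ∉ W
#2 (-2, -1, 2, 0): internal (-1.2929, -2.7071); octagon support 2.8284 vs apothem 1.2 → ∉ W
#3 (0, 1, -1, -1): internal (-1.4142, 1.0000); octagon support 1.7071 vs apothem 1.2 → ∉ W

none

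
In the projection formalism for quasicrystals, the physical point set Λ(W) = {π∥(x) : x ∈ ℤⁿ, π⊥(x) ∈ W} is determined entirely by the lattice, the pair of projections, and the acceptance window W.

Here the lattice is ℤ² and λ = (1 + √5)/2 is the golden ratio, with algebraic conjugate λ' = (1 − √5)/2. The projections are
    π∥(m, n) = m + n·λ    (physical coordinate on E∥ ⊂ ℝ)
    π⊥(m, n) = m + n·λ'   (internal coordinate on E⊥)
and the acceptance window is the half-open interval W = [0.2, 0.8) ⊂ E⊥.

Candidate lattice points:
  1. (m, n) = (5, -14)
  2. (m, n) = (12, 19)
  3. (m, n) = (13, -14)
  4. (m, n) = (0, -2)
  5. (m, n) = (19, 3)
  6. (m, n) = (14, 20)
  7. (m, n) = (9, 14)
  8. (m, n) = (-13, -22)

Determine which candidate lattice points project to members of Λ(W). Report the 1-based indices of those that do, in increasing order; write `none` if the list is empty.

Numerically λ ≈ 1.61803 and λ' = −1/λ ≈ -0.61803.
[1] lift (5,-14): star map gives 13.65248; window check 0.2 ≤ 13.65248 < 0.8 is false → out
[2] lift (12,19): star map gives 0.25735; window check 0.2 ≤ 0.25735 < 0.8 is true → IN Λ
[3] lift (13,-14): star map gives 21.65248; window check 0.2 ≤ 21.65248 < 0.8 is false → out
[4] lift (0,-2): star map gives 1.23607; window check 0.2 ≤ 1.23607 < 0.8 is false → out
[5] lift (19,3): star map gives 17.14590; window check 0.2 ≤ 17.14590 < 0.8 is false → out
[6] lift (14,20): star map gives 1.63932; window check 0.2 ≤ 1.63932 < 0.8 is false → out
[7] lift (9,14): star map gives 0.34752; window check 0.2 ≤ 0.34752 < 0.8 is true → IN Λ
[8] lift (-13,-22): star map gives 0.59675; window check 0.2 ≤ 0.59675 < 0.8 is true → IN Λ

2, 7, 8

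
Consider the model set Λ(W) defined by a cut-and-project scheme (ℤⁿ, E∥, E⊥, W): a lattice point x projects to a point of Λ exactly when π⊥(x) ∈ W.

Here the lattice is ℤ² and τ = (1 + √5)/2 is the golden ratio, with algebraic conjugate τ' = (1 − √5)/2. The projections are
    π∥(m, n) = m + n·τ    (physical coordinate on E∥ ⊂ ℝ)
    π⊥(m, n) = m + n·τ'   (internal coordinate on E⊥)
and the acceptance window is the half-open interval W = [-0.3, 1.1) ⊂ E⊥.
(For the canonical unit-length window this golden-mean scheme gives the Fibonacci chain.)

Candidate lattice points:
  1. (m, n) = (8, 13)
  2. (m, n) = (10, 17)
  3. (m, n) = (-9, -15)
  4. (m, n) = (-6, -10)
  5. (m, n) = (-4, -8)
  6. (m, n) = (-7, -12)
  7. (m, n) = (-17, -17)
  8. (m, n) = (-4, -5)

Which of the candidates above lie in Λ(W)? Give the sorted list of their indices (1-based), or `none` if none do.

1, 3, 4, 5, 6

τ' = (1−√5)/2 ≈ -0.61803.
[1] lift (8,13): star map gives -0.03444; window check -0.3 ≤ -0.03444 < 1.1 is true → IN Λ
[2] lift (10,17): star map gives -0.50658; window check -0.3 ≤ -0.50658 < 1.1 is false → out
[3] lift (-9,-15): star map gives 0.27051; window check -0.3 ≤ 0.27051 < 1.1 is true → IN Λ
[4] lift (-6,-10): star map gives 0.18034; window check -0.3 ≤ 0.18034 < 1.1 is true → IN Λ
[5] lift (-4,-8): star map gives 0.94427; window check -0.3 ≤ 0.94427 < 1.1 is true → IN Λ
[6] lift (-7,-12): star map gives 0.41641; window check -0.3 ≤ 0.41641 < 1.1 is true → IN Λ
[7] lift (-17,-17): star map gives -6.49342; window check -0.3 ≤ -6.49342 < 1.1 is false → out
[8] lift (-4,-5): star map gives -0.90983; window check -0.3 ≤ -0.90983 < 1.1 is false → out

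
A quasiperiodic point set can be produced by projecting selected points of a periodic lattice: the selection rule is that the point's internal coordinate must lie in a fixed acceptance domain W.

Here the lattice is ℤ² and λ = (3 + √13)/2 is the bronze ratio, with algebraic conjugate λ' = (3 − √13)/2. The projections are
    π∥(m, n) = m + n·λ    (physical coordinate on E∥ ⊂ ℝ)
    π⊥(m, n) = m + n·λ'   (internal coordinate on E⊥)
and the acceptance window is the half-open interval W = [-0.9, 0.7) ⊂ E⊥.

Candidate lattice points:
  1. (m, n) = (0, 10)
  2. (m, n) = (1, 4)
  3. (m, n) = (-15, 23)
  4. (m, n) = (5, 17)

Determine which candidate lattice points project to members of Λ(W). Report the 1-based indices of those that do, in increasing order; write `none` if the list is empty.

2, 4

Compute λ' = (3−√13)/2 = -0.3028, so π⊥(m,n) = m -0.3028·n.
#1 (0,10): internal coord 0 + (10)·λ' = -3.0278; -3.0278 ∉ [-0.9, 0.7) → out
#2 (1,4): internal coord 1 + (4)·λ' = -0.2111; -0.2111 ∈ [-0.9, 0.7) → IN Λ
#3 (-15,23): internal coord -15 + (23)·λ' = -21.9638; -21.9638 ∉ [-0.9, 0.7) → out
#4 (5,17): internal coord 5 + (17)·λ' = -0.1472; -0.1472 ∈ [-0.9, 0.7) → IN Λ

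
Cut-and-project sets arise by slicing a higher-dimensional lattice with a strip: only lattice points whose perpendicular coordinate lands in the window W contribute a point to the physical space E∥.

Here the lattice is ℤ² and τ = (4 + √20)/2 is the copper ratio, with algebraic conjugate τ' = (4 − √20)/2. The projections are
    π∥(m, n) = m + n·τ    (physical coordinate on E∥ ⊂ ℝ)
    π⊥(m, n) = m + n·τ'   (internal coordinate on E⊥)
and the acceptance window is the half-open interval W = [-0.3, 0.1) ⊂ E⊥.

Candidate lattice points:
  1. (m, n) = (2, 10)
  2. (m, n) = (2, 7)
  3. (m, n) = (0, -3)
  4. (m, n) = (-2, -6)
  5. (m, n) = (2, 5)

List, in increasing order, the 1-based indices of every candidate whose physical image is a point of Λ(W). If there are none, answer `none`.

none

τ' = (4−√20)/2 ≈ -0.23607.
[1] lift (2,10): star map gives -0.36068; window check -0.3 ≤ -0.36068 < 0.1 is false → out
[2] lift (2,7): star map gives 0.34752; window check -0.3 ≤ 0.34752 < 0.1 is false → out
[3] lift (0,-3): star map gives 0.70820; window check -0.3 ≤ 0.70820 < 0.1 is false → out
[4] lift (-2,-6): star map gives -0.58359; window check -0.3 ≤ -0.58359 < 0.1 is false → out
[5] lift (2,5): star map gives 0.81966; window check -0.3 ≤ 0.81966 < 0.1 is false → out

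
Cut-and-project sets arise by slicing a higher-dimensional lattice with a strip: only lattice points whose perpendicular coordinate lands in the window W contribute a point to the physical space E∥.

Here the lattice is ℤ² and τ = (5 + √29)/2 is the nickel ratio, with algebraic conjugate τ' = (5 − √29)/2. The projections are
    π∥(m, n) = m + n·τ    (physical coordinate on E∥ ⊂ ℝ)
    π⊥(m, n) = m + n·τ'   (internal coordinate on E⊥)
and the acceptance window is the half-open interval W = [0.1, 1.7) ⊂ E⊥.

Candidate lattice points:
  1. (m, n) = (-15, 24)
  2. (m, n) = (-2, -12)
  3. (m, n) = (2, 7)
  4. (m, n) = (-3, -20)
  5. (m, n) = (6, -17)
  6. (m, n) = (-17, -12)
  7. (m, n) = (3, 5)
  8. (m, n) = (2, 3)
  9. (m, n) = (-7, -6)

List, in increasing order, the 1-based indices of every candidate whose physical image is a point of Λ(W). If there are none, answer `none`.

Numerically τ ≈ 5.1926 and τ' = −1/τ ≈ -0.1926.
#1 (-15,24): internal coord -15 + (24)·τ' = -19.6220; -19.6220 ∉ [0.1, 1.7) → out
#2 (-2,-12): internal coord -2 + (-12)·τ' = +0.3110; +0.3110 ∈ [0.1, 1.7) → IN Λ
#3 (2,7): internal coord 2 + (7)·τ' = +0.6519; +0.6519 ∈ [0.1, 1.7) → IN Λ
#4 (-3,-20): internal coord -3 + (-20)·τ' = +0.8516; +0.8516 ∈ [0.1, 1.7) → IN Λ
#5 (6,-17): internal coord 6 + (-17)·τ' = +9.2739; +9.2739 ∉ [0.1, 1.7) → out
#6 (-17,-12): internal coord -17 + (-12)·τ' = -14.6890; -14.6890 ∉ [0.1, 1.7) → out
#7 (3,5): internal coord 3 + (5)·τ' = +2.0371; +2.0371 ∉ [0.1, 1.7) → out
#8 (2,3): internal coord 2 + (3)·τ' = +1.4223; +1.4223 ∈ [0.1, 1.7) → IN Λ
#9 (-7,-6): internal coord -7 + (-6)·τ' = -5.8445; -5.8445 ∉ [0.1, 1.7) → out

2, 3, 4, 8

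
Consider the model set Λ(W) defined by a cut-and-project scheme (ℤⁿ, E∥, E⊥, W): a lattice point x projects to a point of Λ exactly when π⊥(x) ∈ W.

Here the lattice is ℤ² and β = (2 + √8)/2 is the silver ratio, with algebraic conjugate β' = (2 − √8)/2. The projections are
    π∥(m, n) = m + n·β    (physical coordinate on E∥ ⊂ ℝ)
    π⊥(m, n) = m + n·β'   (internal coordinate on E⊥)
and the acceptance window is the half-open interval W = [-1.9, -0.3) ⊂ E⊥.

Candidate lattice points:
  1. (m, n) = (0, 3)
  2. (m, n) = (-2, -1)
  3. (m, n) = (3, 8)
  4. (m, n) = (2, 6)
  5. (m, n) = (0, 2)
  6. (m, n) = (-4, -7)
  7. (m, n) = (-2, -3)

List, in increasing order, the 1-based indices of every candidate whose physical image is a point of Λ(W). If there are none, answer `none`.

1, 2, 3, 4, 5, 6, 7

Compute β' = (2−√8)/2 = -0.414214, so π⊥(m,n) = m -0.414214·n.
[1] lift (0,3): star map gives -1.242641; window check -1.9 ≤ -1.242641 < -0.3 is true → IN Λ
[2] lift (-2,-1): star map gives -1.585786; window check -1.9 ≤ -1.585786 < -0.3 is true → IN Λ
[3] lift (3,8): star map gives -0.313708; window check -1.9 ≤ -0.313708 < -0.3 is true → IN Λ
[4] lift (2,6): star map gives -0.485281; window check -1.9 ≤ -0.485281 < -0.3 is true → IN Λ
[5] lift (0,2): star map gives -0.828427; window check -1.9 ≤ -0.828427 < -0.3 is true → IN Λ
[6] lift (-4,-7): star map gives -1.100505; window check -1.9 ≤ -1.100505 < -0.3 is true → IN Λ
[7] lift (-2,-3): star map gives -0.757359; window check -1.9 ≤ -0.757359 < -0.3 is true → IN Λ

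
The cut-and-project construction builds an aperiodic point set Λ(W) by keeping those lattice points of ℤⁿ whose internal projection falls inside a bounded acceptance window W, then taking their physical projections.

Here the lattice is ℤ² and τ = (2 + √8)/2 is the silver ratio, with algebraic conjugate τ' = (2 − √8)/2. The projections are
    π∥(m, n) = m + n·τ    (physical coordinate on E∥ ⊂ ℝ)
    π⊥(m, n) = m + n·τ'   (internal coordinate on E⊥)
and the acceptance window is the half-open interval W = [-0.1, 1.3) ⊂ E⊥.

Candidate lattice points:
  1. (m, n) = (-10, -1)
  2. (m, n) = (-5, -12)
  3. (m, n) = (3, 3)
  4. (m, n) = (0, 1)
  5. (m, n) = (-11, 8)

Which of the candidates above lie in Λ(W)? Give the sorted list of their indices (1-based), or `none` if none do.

2

Numerically τ ≈ 2.41421 and τ' = −1/τ ≈ -0.41421.
[1] lift (-10,-1): star map gives -9.58579; window check -0.1 ≤ -9.58579 < 1.3 is false → out
[2] lift (-5,-12): star map gives -0.02944; window check -0.1 ≤ -0.02944 < 1.3 is true → IN Λ
[3] lift (3,3): star map gives 1.75736; window check -0.1 ≤ 1.75736 < 1.3 is false → out
[4] lift (0,1): star map gives -0.41421; window check -0.1 ≤ -0.41421 < 1.3 is false → out
[5] lift (-11,8): star map gives -14.31371; window check -0.1 ≤ -14.31371 < 1.3 is false → out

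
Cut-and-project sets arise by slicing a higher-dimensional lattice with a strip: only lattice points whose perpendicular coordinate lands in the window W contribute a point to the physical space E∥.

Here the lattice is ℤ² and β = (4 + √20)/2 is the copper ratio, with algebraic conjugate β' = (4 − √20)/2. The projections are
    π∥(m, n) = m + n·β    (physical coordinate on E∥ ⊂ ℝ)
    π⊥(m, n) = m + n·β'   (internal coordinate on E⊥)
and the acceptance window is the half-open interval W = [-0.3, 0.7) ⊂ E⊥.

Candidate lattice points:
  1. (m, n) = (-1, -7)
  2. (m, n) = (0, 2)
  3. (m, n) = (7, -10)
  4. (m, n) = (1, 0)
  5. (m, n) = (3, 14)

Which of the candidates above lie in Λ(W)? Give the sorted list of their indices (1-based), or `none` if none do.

1

β' = (4−√20)/2 ≈ -0.23607.
#1 (-1,-7): internal coord -1 + (-7)·β' = +0.65248; +0.65248 ∈ [-0.3, 0.7) → IN Λ
#2 (0,2): internal coord 0 + (2)·β' = -0.47214; -0.47214 ∉ [-0.3, 0.7) → out
#3 (7,-10): internal coord 7 + (-10)·β' = +9.36068; +9.36068 ∉ [-0.3, 0.7) → out
#4 (1,0): internal coord 1 + (0)·β' = +1.00000; +1.00000 ∉ [-0.3, 0.7) → out
#5 (3,14): internal coord 3 + (14)·β' = -0.30495; -0.30495 ∉ [-0.3, 0.7) → out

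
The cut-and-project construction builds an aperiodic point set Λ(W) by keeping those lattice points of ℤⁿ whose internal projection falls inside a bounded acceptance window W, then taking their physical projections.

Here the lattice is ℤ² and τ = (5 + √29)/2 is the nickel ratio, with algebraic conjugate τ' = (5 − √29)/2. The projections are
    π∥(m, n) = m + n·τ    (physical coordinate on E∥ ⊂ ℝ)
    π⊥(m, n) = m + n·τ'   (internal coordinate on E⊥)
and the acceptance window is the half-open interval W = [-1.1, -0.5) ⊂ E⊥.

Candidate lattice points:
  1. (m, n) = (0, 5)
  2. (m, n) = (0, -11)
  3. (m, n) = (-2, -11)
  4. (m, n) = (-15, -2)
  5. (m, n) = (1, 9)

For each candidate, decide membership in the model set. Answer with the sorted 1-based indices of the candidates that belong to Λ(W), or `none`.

1, 5

τ' = (5−√29)/2 ≈ -0.192582.
candidate 1: (m,n)=(0,5) → π∥ = 0+5·τ ≈ 25.962912, π⊥ = 0+5·τ' ≈ -0.962912 ∈ [-1.1, -0.5) ⇒ IN Λ
candidate 2: (m,n)=(0,-11) → π∥ = 0-11·τ ≈ -57.118406, π⊥ = 0-11·τ' ≈ 2.118406 ∉ [-1.1, -0.5) ⇒ out
candidate 3: (m,n)=(-2,-11) → π∥ = -2-11·τ ≈ -59.118406, π⊥ = -2-11·τ' ≈ 0.118406 ∉ [-1.1, -0.5) ⇒ out
candidate 4: (m,n)=(-15,-2) → π∥ = -15-2·τ ≈ -25.385165, π⊥ = -15-2·τ' ≈ -14.614835 ∉ [-1.1, -0.5) ⇒ out
candidate 5: (m,n)=(1,9) → π∥ = 1+9·τ ≈ 47.733242, π⊥ = 1+9·τ' ≈ -0.733242 ∈ [-1.1, -0.5) ⇒ IN Λ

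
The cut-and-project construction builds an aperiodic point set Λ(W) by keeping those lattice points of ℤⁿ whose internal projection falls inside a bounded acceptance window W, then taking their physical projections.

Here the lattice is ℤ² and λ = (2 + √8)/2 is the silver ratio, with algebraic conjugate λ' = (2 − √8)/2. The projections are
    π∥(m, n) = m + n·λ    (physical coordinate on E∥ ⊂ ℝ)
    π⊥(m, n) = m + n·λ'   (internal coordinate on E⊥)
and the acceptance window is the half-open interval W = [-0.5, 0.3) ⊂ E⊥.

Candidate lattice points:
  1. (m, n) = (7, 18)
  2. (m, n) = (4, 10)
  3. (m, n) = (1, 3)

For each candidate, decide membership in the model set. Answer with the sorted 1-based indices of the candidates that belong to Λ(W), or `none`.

Numerically λ ≈ 2.414214 and λ' = −1/λ ≈ -0.414214.
#1 (7,18): internal coord 7 + (18)·λ' = -0.455844; -0.455844 ∈ [-0.5, 0.3) → IN Λ
#2 (4,10): internal coord 4 + (10)·λ' = -0.142136; -0.142136 ∈ [-0.5, 0.3) → IN Λ
#3 (1,3): internal coord 1 + (3)·λ' = -0.242641; -0.242641 ∈ [-0.5, 0.3) → IN Λ

1, 2, 3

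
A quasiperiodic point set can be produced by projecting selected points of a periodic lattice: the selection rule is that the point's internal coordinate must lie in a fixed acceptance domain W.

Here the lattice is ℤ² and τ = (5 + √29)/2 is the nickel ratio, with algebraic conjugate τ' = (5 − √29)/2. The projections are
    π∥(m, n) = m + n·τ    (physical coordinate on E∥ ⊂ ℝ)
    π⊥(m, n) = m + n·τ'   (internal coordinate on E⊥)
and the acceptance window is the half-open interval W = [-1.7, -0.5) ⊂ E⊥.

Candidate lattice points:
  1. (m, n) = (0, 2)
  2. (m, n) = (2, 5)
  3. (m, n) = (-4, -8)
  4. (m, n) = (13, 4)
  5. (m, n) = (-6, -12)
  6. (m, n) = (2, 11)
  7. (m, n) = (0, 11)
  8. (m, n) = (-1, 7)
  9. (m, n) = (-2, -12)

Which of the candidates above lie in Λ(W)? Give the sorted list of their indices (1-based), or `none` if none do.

none

Numerically τ ≈ 5.192582 and τ' = −1/τ ≈ -0.192582.
candidate 1: (m,n)=(0,2) → π∥ = 0+2·τ ≈ 10.385165, π⊥ = 0+2·τ' ≈ -0.385165 ∉ [-1.7, -0.5) ⇒ out
candidate 2: (m,n)=(2,5) → π∥ = 2+5·τ ≈ 27.962912, π⊥ = 2+5·τ' ≈ 1.037088 ∉ [-1.7, -0.5) ⇒ out
candidate 3: (m,n)=(-4,-8) → π∥ = -4-8·τ ≈ -45.540659, π⊥ = -4-8·τ' ≈ -2.459341 ∉ [-1.7, -0.5) ⇒ out
candidate 4: (m,n)=(13,4) → π∥ = 13+4·τ ≈ 33.770330, π⊥ = 13+4·τ' ≈ 12.229670 ∉ [-1.7, -0.5) ⇒ out
candidate 5: (m,n)=(-6,-12) → π∥ = -6-12·τ ≈ -68.310989, π⊥ = -6-12·τ' ≈ -3.689011 ∉ [-1.7, -0.5) ⇒ out
candidate 6: (m,n)=(2,11) → π∥ = 2+11·τ ≈ 59.118406, π⊥ = 2+11·τ' ≈ -0.118406 ∉ [-1.7, -0.5) ⇒ out
candidate 7: (m,n)=(0,11) → π∥ = 0+11·τ ≈ 57.118406, π⊥ = 0+11·τ' ≈ -2.118406 ∉ [-1.7, -0.5) ⇒ out
candidate 8: (m,n)=(-1,7) → π∥ = -1+7·τ ≈ 35.348077, π⊥ = -1+7·τ' ≈ -2.348077 ∉ [-1.7, -0.5) ⇒ out
candidate 9: (m,n)=(-2,-12) → π∥ = -2-12·τ ≈ -64.310989, π⊥ = -2-12·τ' ≈ 0.310989 ∉ [-1.7, -0.5) ⇒ out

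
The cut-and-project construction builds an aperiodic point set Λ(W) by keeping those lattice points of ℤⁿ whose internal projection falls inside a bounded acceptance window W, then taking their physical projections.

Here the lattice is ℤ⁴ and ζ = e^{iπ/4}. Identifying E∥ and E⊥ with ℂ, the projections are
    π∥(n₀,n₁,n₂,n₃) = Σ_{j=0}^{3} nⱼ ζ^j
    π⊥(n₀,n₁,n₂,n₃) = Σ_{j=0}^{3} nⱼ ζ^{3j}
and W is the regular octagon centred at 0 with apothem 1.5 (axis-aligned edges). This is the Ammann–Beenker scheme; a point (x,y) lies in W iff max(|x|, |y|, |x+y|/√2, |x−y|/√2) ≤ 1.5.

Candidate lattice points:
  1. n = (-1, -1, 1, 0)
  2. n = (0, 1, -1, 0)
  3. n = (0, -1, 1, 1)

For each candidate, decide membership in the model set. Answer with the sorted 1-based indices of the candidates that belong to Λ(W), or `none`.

π⊥(n) = n₀ + n₁ζ³ + n₂ζ⁶ + n₃ζ⁹ where ζ = e^{iπ/4}.
#1 (-1, -1, 1, 0): internal (-0.292893, -1.707107); octagon support 1.707107 vs apothem 1.5 → ∉ W
#2 (0, 1, -1, 0): internal (-0.707107, 1.707107); octagon support 1.707107 vs apothem 1.5 → ∉ W
#3 (0, -1, 1, 1): internal (1.414214, -1.000000); octagon support 1.707107 vs apothem 1.5 → ∉ W

none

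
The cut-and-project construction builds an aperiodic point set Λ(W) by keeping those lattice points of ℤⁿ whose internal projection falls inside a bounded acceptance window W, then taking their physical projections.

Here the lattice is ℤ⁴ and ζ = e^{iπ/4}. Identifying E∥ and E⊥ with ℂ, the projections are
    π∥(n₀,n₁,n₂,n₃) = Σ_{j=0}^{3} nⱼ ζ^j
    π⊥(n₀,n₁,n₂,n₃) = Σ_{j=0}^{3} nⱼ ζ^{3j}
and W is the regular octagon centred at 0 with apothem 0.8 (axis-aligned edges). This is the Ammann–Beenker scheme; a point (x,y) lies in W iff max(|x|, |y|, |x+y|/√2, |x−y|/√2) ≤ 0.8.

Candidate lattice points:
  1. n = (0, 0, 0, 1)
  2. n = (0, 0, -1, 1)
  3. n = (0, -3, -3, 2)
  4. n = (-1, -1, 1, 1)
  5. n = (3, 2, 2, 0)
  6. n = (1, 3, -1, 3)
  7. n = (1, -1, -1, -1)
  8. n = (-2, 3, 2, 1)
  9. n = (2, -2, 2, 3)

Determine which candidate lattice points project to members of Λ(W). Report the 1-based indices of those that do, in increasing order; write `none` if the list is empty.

Internal map: ζ^{3j} for j=0..3 gives (1,0), (−√2/2,√2/2), (0,−1), (√2/2,√2/2).
#1 (0, 0, 0, 1): internal (0.707107, 0.707107); octagon support 1.000000 vs apothem 0.8 → ∉ W
#2 (0, 0, -1, 1): internal (0.707107, 1.707107); octagon support 1.707107 vs apothem 0.8 → ∉ W
#3 (0, -3, -3, 2): internal (3.535534, 2.292893); octagon support 4.121320 vs apothem 0.8 → ∉ W
#4 (-1, -1, 1, 1): internal (0.414214, -1.000000); octagon support 1.000000 vs apothem 0.8 → ∉ W
#5 (3, 2, 2, 0): internal (1.585786, -0.585786); octagon support 1.585786 vs apothem 0.8 → ∉ W
#6 (1, 3, -1, 3): internal (1.000000, 5.242641); octagon support 5.242641 vs apothem 0.8 → ∉ W
#7 (1, -1, -1, -1): internal (1.000000, -0.414214); octagon support 1.000000 vs apothem 0.8 → ∉ W
#8 (-2, 3, 2, 1): internal (-3.414214, 0.828427); octagon support 3.414214 vs apothem 0.8 → ∉ W
#9 (2, -2, 2, 3): internal (5.535534, -1.292893); octagon support 5.535534 vs apothem 0.8 → ∉ W

none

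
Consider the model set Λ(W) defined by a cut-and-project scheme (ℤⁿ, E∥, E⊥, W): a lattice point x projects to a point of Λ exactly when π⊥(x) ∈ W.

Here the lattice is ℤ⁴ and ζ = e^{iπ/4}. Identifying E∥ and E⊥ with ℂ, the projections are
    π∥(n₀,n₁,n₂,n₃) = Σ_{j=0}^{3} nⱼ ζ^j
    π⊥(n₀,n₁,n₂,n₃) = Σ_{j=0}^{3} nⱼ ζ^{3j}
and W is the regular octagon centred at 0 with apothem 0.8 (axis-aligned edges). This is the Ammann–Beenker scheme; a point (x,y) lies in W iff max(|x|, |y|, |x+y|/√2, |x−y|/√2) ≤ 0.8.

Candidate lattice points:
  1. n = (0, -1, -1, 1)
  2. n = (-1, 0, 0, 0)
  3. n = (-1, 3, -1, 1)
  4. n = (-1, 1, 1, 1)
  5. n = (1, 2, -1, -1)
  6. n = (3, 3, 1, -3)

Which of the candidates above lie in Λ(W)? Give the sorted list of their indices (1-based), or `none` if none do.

π⊥(n) = n₀ + n₁ζ³ + n₂ζ⁶ + n₃ζ⁹ where ζ = e^{iπ/4}.
candidate 1: n = (0, -1, -1, 1) → π⊥ ≈ (+1.4142, +1.0000); max(|x|,|y|,|x±y|/√2) = 1.7071 > 0.8 ⇒ ∉ W
candidate 2: n = (-1, 0, 0, 0) → π⊥ ≈ (-1.0000, +0.0000); max(|x|,|y|,|x±y|/√2) = 1.0000 > 0.8 ⇒ ∉ W
candidate 3: n = (-1, 3, -1, 1) → π⊥ ≈ (-2.4142, +3.8284); max(|x|,|y|,|x±y|/√2) = 4.4142 > 0.8 ⇒ ∉ W
candidate 4: n = (-1, 1, 1, 1) → π⊥ ≈ (-1.0000, +0.4142); max(|x|,|y|,|x±y|/√2) = 1.0000 > 0.8 ⇒ ∉ W
candidate 5: n = (1, 2, -1, -1) → π⊥ ≈ (-1.1213, +1.7071); max(|x|,|y|,|x±y|/√2) = 2.0000 > 0.8 ⇒ ∉ W
candidate 6: n = (3, 3, 1, -3) → π⊥ ≈ (-1.2426, -1.0000); max(|x|,|y|,|x±y|/√2) = 1.5858 > 0.8 ⇒ ∉ W

none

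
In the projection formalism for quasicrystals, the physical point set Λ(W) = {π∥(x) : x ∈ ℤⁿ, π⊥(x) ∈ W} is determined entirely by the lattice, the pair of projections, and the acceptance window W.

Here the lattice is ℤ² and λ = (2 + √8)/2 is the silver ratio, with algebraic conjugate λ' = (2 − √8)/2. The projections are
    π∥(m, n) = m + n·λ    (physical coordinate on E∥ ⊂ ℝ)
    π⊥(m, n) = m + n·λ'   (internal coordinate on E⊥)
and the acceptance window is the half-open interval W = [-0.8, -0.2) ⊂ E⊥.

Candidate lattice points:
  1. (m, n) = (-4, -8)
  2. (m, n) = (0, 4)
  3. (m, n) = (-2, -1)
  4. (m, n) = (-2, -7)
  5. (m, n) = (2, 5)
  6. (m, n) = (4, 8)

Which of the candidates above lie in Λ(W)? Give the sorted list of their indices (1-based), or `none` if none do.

1

Numerically λ ≈ 2.414214 and λ' = −1/λ ≈ -0.414214.
[1] lift (-4,-8): star map gives -0.686292; window check -0.8 ≤ -0.686292 < -0.2 is true → IN Λ
[2] lift (0,4): star map gives -1.656854; window check -0.8 ≤ -1.656854 < -0.2 is false → out
[3] lift (-2,-1): star map gives -1.585786; window check -0.8 ≤ -1.585786 < -0.2 is false → out
[4] lift (-2,-7): star map gives 0.899495; window check -0.8 ≤ 0.899495 < -0.2 is false → out
[5] lift (2,5): star map gives -0.071068; window check -0.8 ≤ -0.071068 < -0.2 is false → out
[6] lift (4,8): star map gives 0.686292; window check -0.8 ≤ 0.686292 < -0.2 is false → out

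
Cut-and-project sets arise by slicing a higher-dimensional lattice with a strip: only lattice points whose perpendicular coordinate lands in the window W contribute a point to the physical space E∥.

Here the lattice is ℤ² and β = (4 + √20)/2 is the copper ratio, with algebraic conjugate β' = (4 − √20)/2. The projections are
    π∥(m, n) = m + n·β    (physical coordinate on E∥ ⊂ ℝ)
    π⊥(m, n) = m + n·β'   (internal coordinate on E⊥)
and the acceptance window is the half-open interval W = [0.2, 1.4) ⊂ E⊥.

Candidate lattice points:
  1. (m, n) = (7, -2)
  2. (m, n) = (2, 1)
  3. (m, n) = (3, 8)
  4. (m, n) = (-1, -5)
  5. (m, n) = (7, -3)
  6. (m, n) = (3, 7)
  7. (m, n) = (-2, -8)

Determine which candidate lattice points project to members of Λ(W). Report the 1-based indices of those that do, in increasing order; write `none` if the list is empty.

β' = (4−√20)/2 ≈ -0.236068.
#1 (7,-2): internal coord 7 + (-2)·β' = +7.472136; +7.472136 ∉ [0.2, 1.4) → out
#2 (2,1): internal coord 2 + (1)·β' = +1.763932; +1.763932 ∉ [0.2, 1.4) → out
#3 (3,8): internal coord 3 + (8)·β' = +1.111456; +1.111456 ∈ [0.2, 1.4) → IN Λ
#4 (-1,-5): internal coord -1 + (-5)·β' = +0.180340; +0.180340 ∉ [0.2, 1.4) → out
#5 (7,-3): internal coord 7 + (-3)·β' = +7.708204; +7.708204 ∉ [0.2, 1.4) → out
#6 (3,7): internal coord 3 + (7)·β' = +1.347524; +1.347524 ∈ [0.2, 1.4) → IN Λ
#7 (-2,-8): internal coord -2 + (-8)·β' = -0.111456; -0.111456 ∉ [0.2, 1.4) → out

3, 6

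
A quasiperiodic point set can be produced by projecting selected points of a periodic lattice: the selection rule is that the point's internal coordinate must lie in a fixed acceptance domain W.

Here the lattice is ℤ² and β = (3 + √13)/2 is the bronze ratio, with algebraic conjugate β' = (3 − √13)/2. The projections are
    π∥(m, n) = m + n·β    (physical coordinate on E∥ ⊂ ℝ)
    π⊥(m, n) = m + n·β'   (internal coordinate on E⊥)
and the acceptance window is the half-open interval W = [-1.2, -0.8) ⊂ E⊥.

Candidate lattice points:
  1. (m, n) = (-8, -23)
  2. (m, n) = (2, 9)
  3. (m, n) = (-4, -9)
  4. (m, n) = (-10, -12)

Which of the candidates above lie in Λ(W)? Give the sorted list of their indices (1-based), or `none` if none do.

Numerically β ≈ 3.302776 and β' = −1/β ≈ -0.302776.
#1 (-8,-23): internal coord -8 + (-23)·β' = -1.036160; -1.036160 ∈ [-1.2, -0.8) → IN Λ
#2 (2,9): internal coord 2 + (9)·β' = -0.724981; -0.724981 ∉ [-1.2, -0.8) → out
#3 (-4,-9): internal coord -4 + (-9)·β' = -1.275019; -1.275019 ∉ [-1.2, -0.8) → out
#4 (-10,-12): internal coord -10 + (-12)·β' = -6.366692; -6.366692 ∉ [-1.2, -0.8) → out

1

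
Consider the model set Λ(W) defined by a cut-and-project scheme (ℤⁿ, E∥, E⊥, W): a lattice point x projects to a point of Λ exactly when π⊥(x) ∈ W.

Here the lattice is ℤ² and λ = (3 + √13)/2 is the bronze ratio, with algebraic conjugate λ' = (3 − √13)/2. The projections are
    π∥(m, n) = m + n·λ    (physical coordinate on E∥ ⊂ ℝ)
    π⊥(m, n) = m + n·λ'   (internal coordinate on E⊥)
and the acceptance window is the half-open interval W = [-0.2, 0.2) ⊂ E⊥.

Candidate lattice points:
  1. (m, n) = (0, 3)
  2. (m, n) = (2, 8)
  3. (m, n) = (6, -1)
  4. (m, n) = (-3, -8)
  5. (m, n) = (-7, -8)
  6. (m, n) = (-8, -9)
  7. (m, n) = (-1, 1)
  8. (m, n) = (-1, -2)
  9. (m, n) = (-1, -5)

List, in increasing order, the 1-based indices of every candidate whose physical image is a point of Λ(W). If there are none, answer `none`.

none

Numerically λ ≈ 3.302776 and λ' = −1/λ ≈ -0.302776.
#1 (0,3): internal coord 0 + (3)·λ' = -0.908327; -0.908327 ∉ [-0.2, 0.2) → out
#2 (2,8): internal coord 2 + (8)·λ' = -0.422205; -0.422205 ∉ [-0.2, 0.2) → out
#3 (6,-1): internal coord 6 + (-1)·λ' = +6.302776; +6.302776 ∉ [-0.2, 0.2) → out
#4 (-3,-8): internal coord -3 + (-8)·λ' = -0.577795; -0.577795 ∉ [-0.2, 0.2) → out
#5 (-7,-8): internal coord -7 + (-8)·λ' = -4.577795; -4.577795 ∉ [-0.2, 0.2) → out
#6 (-8,-9): internal coord -8 + (-9)·λ' = -5.275019; -5.275019 ∉ [-0.2, 0.2) → out
#7 (-1,1): internal coord -1 + (1)·λ' = -1.302776; -1.302776 ∉ [-0.2, 0.2) → out
#8 (-1,-2): internal coord -1 + (-2)·λ' = -0.394449; -0.394449 ∉ [-0.2, 0.2) → out
#9 (-1,-5): internal coord -1 + (-5)·λ' = +0.513878; +0.513878 ∉ [-0.2, 0.2) → out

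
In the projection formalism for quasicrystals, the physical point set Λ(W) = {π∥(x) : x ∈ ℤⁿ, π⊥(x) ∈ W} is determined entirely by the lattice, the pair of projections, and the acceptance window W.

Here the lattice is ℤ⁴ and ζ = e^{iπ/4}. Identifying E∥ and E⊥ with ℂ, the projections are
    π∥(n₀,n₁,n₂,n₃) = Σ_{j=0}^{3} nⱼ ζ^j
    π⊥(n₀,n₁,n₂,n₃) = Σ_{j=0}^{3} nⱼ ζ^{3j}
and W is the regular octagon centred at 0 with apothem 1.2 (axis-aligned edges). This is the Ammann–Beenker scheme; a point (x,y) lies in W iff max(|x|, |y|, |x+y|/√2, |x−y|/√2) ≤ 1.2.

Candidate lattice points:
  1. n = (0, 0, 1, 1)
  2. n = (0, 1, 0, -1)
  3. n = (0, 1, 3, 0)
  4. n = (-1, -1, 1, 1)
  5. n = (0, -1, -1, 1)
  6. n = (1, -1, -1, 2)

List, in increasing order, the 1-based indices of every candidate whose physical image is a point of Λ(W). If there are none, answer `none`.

1, 4

Internal map: ζ^{3j} for j=0..3 gives (1,0), (−√2/2,√2/2), (0,−1), (√2/2,√2/2).
candidate 1: n = (0, 0, 1, 1) → π⊥ ≈ (+0.70711, -0.29289); max(|x|,|y|,|x±y|/√2) = 0.70711 ≤ 1.2 ⇒ ∈ W
candidate 2: n = (0, 1, 0, -1) → π⊥ ≈ (-1.41421, +0.00000); max(|x|,|y|,|x±y|/√2) = 1.41421 > 1.2 ⇒ ∉ W
candidate 3: n = (0, 1, 3, 0) → π⊥ ≈ (-0.70711, -2.29289); max(|x|,|y|,|x±y|/√2) = 2.29289 > 1.2 ⇒ ∉ W
candidate 4: n = (-1, -1, 1, 1) → π⊥ ≈ (+0.41421, -1.00000); max(|x|,|y|,|x±y|/√2) = 1.00000 ≤ 1.2 ⇒ ∈ W
candidate 5: n = (0, -1, -1, 1) → π⊥ ≈ (+1.41421, +1.00000); max(|x|,|y|,|x±y|/√2) = 1.70711 > 1.2 ⇒ ∉ W
candidate 6: n = (1, -1, -1, 2) → π⊥ ≈ (+3.12132, +1.70711); max(|x|,|y|,|x±y|/√2) = 3.41421 > 1.2 ⇒ ∉ W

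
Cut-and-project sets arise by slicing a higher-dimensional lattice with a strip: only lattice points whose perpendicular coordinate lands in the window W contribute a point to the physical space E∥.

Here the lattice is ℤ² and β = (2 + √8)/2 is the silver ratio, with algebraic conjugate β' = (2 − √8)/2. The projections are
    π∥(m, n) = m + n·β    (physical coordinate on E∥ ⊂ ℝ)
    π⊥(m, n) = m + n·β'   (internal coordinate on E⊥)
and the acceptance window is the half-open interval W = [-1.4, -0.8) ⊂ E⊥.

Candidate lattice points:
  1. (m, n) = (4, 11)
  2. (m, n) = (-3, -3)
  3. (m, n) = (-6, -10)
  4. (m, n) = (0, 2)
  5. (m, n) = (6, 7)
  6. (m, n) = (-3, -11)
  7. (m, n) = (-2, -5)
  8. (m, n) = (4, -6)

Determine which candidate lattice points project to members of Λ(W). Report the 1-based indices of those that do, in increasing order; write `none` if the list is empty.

Numerically β ≈ 2.414214 and β' = −1/β ≈ -0.414214.
[1] lift (4,11): star map gives -0.556349; window check -1.4 ≤ -0.556349 < -0.8 is false → out
[2] lift (-3,-3): star map gives -1.757359; window check -1.4 ≤ -1.757359 < -0.8 is false → out
[3] lift (-6,-10): star map gives -1.857864; window check -1.4 ≤ -1.857864 < -0.8 is false → out
[4] lift (0,2): star map gives -0.828427; window check -1.4 ≤ -0.828427 < -0.8 is true → IN Λ
[5] lift (6,7): star map gives 3.100505; window check -1.4 ≤ 3.100505 < -0.8 is false → out
[6] lift (-3,-11): star map gives 1.556349; window check -1.4 ≤ 1.556349 < -0.8 is false → out
[7] lift (-2,-5): star map gives 0.071068; window check -1.4 ≤ 0.071068 < -0.8 is false → out
[8] lift (4,-6): star map gives 6.485281; window check -1.4 ≤ 6.485281 < -0.8 is false → out

4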